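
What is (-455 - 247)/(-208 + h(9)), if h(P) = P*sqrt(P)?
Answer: 702/181 ≈ 3.8785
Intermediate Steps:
h(P) = P**(3/2)
(-455 - 247)/(-208 + h(9)) = (-455 - 247)/(-208 + 9**(3/2)) = -702/(-208 + 27) = -702/(-181) = -702*(-1/181) = 702/181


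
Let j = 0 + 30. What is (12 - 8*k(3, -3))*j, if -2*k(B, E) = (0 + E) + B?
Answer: 360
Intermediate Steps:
k(B, E) = -B/2 - E/2 (k(B, E) = -((0 + E) + B)/2 = -(E + B)/2 = -(B + E)/2 = -B/2 - E/2)
j = 30
(12 - 8*k(3, -3))*j = (12 - 8*(-½*3 - ½*(-3)))*30 = (12 - 8*(-3/2 + 3/2))*30 = (12 - 8*0)*30 = (12 + 0)*30 = 12*30 = 360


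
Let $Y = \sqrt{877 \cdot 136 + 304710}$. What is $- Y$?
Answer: $- \sqrt{423982} \approx -651.14$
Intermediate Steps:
$Y = \sqrt{423982}$ ($Y = \sqrt{119272 + 304710} = \sqrt{423982} \approx 651.14$)
$- Y = - \sqrt{423982}$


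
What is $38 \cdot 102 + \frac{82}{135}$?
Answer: $\frac{523342}{135} \approx 3876.6$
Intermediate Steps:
$38 \cdot 102 + \frac{82}{135} = 3876 + 82 \cdot \frac{1}{135} = 3876 + \frac{82}{135} = \frac{523342}{135}$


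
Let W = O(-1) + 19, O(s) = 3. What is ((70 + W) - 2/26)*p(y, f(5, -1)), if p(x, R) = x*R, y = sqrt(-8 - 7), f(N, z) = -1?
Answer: -1195*I*sqrt(15)/13 ≈ -356.02*I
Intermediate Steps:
y = I*sqrt(15) (y = sqrt(-15) = I*sqrt(15) ≈ 3.873*I)
p(x, R) = R*x
W = 22 (W = 3 + 19 = 22)
((70 + W) - 2/26)*p(y, f(5, -1)) = ((70 + 22) - 2/26)*(-I*sqrt(15)) = (92 - 2*1/26)*(-I*sqrt(15)) = (92 - 1/13)*(-I*sqrt(15)) = 1195*(-I*sqrt(15))/13 = -1195*I*sqrt(15)/13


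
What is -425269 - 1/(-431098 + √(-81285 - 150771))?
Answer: -39517211251559721/92922858830 + 3*I*√6446/92922858830 ≈ -4.2527e+5 + 2.5921e-9*I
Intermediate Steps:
-425269 - 1/(-431098 + √(-81285 - 150771)) = -425269 - 1/(-431098 + √(-232056)) = -425269 - 1/(-431098 + 6*I*√6446)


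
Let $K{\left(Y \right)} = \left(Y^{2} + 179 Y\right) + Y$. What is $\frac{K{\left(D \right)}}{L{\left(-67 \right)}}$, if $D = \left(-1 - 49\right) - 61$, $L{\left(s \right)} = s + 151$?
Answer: $- \frac{2553}{28} \approx -91.179$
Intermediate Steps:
$L{\left(s \right)} = 151 + s$
$D = -111$ ($D = -50 - 61 = -111$)
$K{\left(Y \right)} = Y^{2} + 180 Y$
$\frac{K{\left(D \right)}}{L{\left(-67 \right)}} = \frac{\left(-111\right) \left(180 - 111\right)}{151 - 67} = \frac{\left(-111\right) 69}{84} = \left(-7659\right) \frac{1}{84} = - \frac{2553}{28}$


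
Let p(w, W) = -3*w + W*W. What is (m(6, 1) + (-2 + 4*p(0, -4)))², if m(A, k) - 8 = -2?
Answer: 4624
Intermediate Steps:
p(w, W) = W² - 3*w (p(w, W) = -3*w + W² = W² - 3*w)
m(A, k) = 6 (m(A, k) = 8 - 2 = 6)
(m(6, 1) + (-2 + 4*p(0, -4)))² = (6 + (-2 + 4*((-4)² - 3*0)))² = (6 + (-2 + 4*(16 + 0)))² = (6 + (-2 + 4*16))² = (6 + (-2 + 64))² = (6 + 62)² = 68² = 4624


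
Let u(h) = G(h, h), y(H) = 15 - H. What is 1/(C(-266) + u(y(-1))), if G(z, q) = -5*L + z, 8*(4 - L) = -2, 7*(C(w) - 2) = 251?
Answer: 28/913 ≈ 0.030668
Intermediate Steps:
C(w) = 265/7 (C(w) = 2 + (⅐)*251 = 2 + 251/7 = 265/7)
L = 17/4 (L = 4 - ⅛*(-2) = 4 + ¼ = 17/4 ≈ 4.2500)
G(z, q) = -85/4 + z (G(z, q) = -5*17/4 + z = -85/4 + z)
u(h) = -85/4 + h
1/(C(-266) + u(y(-1))) = 1/(265/7 + (-85/4 + (15 - 1*(-1)))) = 1/(265/7 + (-85/4 + (15 + 1))) = 1/(265/7 + (-85/4 + 16)) = 1/(265/7 - 21/4) = 1/(913/28) = 28/913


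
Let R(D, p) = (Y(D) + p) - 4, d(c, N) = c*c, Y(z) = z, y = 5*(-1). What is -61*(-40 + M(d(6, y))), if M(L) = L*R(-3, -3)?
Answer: 24400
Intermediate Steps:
y = -5
d(c, N) = c²
R(D, p) = -4 + D + p (R(D, p) = (D + p) - 4 = -4 + D + p)
M(L) = -10*L (M(L) = L*(-4 - 3 - 3) = L*(-10) = -10*L)
-61*(-40 + M(d(6, y))) = -61*(-40 - 10*6²) = -61*(-40 - 10*36) = -61*(-40 - 360) = -61*(-400) = 24400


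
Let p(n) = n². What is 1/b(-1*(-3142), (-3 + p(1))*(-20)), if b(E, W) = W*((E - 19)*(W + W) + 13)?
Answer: 1/9994120 ≈ 1.0006e-7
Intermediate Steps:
b(E, W) = W*(13 + 2*W*(-19 + E)) (b(E, W) = W*((-19 + E)*(2*W) + 13) = W*(2*W*(-19 + E) + 13) = W*(13 + 2*W*(-19 + E)))
1/b(-1*(-3142), (-3 + p(1))*(-20)) = 1/(((-3 + 1²)*(-20))*(13 - 38*(-3 + 1²)*(-20) + 2*(-1*(-3142))*((-3 + 1²)*(-20)))) = 1/(((-3 + 1)*(-20))*(13 - 38*(-3 + 1)*(-20) + 2*3142*((-3 + 1)*(-20)))) = 1/((-2*(-20))*(13 - (-76)*(-20) + 2*3142*(-2*(-20)))) = 1/(40*(13 - 38*40 + 2*3142*40)) = 1/(40*(13 - 1520 + 251360)) = 1/(40*249853) = 1/9994120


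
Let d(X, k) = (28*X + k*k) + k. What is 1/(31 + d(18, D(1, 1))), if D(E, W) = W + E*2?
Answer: 1/547 ≈ 0.0018282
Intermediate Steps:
D(E, W) = W + 2*E
d(X, k) = k + k**2 + 28*X (d(X, k) = (28*X + k**2) + k = (k**2 + 28*X) + k = k + k**2 + 28*X)
1/(31 + d(18, D(1, 1))) = 1/(31 + ((1 + 2*1) + (1 + 2*1)**2 + 28*18)) = 1/(31 + ((1 + 2) + (1 + 2)**2 + 504)) = 1/(31 + (3 + 3**2 + 504)) = 1/(31 + (3 + 9 + 504)) = 1/(31 + 516) = 1/547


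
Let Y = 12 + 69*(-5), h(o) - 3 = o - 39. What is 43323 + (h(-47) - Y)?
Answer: 43573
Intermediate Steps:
h(o) = -36 + o (h(o) = 3 + (o - 39) = 3 + (-39 + o) = -36 + o)
Y = -333 (Y = 12 - 345 = -333)
43323 + (h(-47) - Y) = 43323 + ((-36 - 47) - 1*(-333)) = 43323 + (-83 + 333) = 43323 + 250 = 43573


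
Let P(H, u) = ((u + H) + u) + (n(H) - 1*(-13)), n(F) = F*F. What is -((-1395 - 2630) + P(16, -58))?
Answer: 3856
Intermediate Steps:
n(F) = F**2
P(H, u) = 13 + H + H**2 + 2*u (P(H, u) = ((u + H) + u) + (H**2 - 1*(-13)) = ((H + u) + u) + (H**2 + 13) = (H + 2*u) + (13 + H**2) = 13 + H + H**2 + 2*u)
-((-1395 - 2630) + P(16, -58)) = -((-1395 - 2630) + (13 + 16 + 16**2 + 2*(-58))) = -(-4025 + (13 + 16 + 256 - 116)) = -(-4025 + 169) = -1*(-3856) = 3856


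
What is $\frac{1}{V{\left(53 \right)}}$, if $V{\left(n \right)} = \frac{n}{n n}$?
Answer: $53$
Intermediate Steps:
$V{\left(n \right)} = \frac{1}{n}$ ($V{\left(n \right)} = \frac{n}{n^{2}} = \frac{1}{n}$)
$\frac{1}{V{\left(53 \right)}} = \frac{1}{\frac{1}{53}} = 53$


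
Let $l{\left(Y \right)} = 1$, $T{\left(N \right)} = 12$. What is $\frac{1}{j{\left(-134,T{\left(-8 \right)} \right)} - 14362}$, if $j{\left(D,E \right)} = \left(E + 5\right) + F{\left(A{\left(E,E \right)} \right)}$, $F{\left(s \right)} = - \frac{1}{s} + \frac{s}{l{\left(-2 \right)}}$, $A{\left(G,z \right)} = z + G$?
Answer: $- \frac{24}{343705} \approx -6.9827 \cdot 10^{-5}$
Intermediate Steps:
$A{\left(G,z \right)} = G + z$
$F{\left(s \right)} = s - \frac{1}{s}$ ($F{\left(s \right)} = - \frac{1}{s} + \frac{s}{1} = - \frac{1}{s} + s 1 = - \frac{1}{s} + s = s - \frac{1}{s}$)
$j{\left(D,E \right)} = 5 + 3 E - \frac{1}{2 E}$ ($j{\left(D,E \right)} = \left(E + 5\right) + \left(\left(E + E\right) - \frac{1}{E + E}\right) = \left(5 + E\right) + \left(2 E - \frac{1}{2 E}\right) = 5 + 3 E - \frac{1}{2 E}$)
$\frac{1}{j{\left(-134,T{\left(-8 \right)} \right)} - 14362} = \frac{1}{\left(5 + 3 \cdot 12 - \frac{1}{2 \cdot 12}\right) - 14362} = \frac{1}{\left(5 + 36 - \frac{1}{24}\right) - 14362} = \frac{1}{\frac{983}{24} - 14362} = \frac{1}{- \frac{343705}{24}} = - \frac{24}{343705}$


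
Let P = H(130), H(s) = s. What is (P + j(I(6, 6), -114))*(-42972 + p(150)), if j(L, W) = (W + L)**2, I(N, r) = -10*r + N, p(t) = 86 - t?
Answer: -1220242744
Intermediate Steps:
P = 130
I(N, r) = N - 10*r
j(L, W) = (L + W)**2
(P + j(I(6, 6), -114))*(-42972 + p(150)) = (130 + ((6 - 10*6) - 114)**2)*(-42972 + (86 - 1*150)) = (130 + ((6 - 60) - 114)**2)*(-42972 + (86 - 150)) = (130 + (-54 - 114)**2)*(-42972 - 64) = (130 + (-168)**2)*(-43036) = (130 + 28224)*(-43036) = 28354*(-43036) = -1220242744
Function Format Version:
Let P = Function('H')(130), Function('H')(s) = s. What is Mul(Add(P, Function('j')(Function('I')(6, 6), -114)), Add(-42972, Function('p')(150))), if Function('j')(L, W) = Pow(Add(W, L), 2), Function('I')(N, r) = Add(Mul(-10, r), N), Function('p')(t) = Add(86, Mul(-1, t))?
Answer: -1220242744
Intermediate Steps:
P = 130
Function('I')(N, r) = Add(N, Mul(-10, r))
Function('j')(L, W) = Pow(Add(L, W), 2)
Mul(Add(P, Function('j')(Function('I')(6, 6), -114)), Add(-42972, Function('p')(150))) = Mul(Add(130, Pow(Add(Add(6, Mul(-10, 6)), -114), 2)), Add(-42972, Add(86, Mul(-1, 150)))) = Mul(Add(130, Pow(Add(Add(6, -60), -114), 2)), Add(-42972, Add(86, -150))) = Mul(Add(130, Pow(Add(-54, -114), 2)), Add(-42972, -64)) = Mul(Add(130, Pow(-168, 2)), -43036) = Mul(Add(130, 28224), -43036) = Mul(28354, -43036) = -1220242744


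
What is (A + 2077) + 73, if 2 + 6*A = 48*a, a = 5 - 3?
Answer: 6497/3 ≈ 2165.7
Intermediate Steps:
a = 2
A = 47/3 (A = -1/3 + (48*2)/6 = -1/3 + (1/6)*96 = -1/3 + 16 = 47/3 ≈ 15.667)
(A + 2077) + 73 = (47/3 + 2077) + 73 = 6278/3 + 73 = 6497/3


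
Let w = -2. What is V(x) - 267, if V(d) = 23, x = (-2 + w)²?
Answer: -244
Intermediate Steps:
x = 16 (x = (-2 - 2)² = (-4)² = 16)
V(x) - 267 = 23 - 267 = -244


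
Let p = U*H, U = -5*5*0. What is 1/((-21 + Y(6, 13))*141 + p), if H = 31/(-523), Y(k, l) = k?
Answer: -1/2115 ≈ -0.00047281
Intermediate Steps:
H = -31/523 (H = 31*(-1/523) = -31/523 ≈ -0.059273)
U = 0 (U = -25*0 = 0)
p = 0 (p = 0*(-31/523) = 0)
1/((-21 + Y(6, 13))*141 + p) = 1/((-21 + 6)*141 + 0) = 1/(-15*141 + 0) = 1/(-2115 + 0) = 1/(-2115) = -1/2115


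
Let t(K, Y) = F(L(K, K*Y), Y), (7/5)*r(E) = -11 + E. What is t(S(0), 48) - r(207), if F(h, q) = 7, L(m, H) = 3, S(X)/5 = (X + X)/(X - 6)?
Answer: -133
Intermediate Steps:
S(X) = 10*X/(-6 + X) (S(X) = 5*((X + X)/(X - 6)) = 5*((2*X)/(-6 + X)) = 5*(2*X/(-6 + X)) = 10*X/(-6 + X))
r(E) = -55/7 + 5*E/7 (r(E) = 5*(-11 + E)/7 = -55/7 + 5*E/7)
t(K, Y) = 7
t(S(0), 48) - r(207) = 7 - (-55/7 + (5/7)*207) = 7 - (-55/7 + 1035/7) = 7 - 1*140 = 7 - 140 = -133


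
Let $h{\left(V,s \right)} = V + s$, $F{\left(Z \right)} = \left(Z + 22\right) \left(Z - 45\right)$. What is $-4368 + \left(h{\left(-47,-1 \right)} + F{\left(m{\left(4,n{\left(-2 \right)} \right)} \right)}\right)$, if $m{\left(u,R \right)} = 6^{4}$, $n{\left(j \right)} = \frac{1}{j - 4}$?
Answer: $1644402$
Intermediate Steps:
$n{\left(j \right)} = \frac{1}{-4 + j}$
$m{\left(u,R \right)} = 1296$
$F{\left(Z \right)} = \left(-45 + Z\right) \left(22 + Z\right)$ ($F{\left(Z \right)} = \left(22 + Z\right) \left(-45 + Z\right) = \left(-45 + Z\right) \left(22 + Z\right)$)
$-4368 + \left(h{\left(-47,-1 \right)} + F{\left(m{\left(4,n{\left(-2 \right)} \right)} \right)}\right) = -4368 - -1648770 = -4368 + \left(-48 + 1648818\right) = -4368 + 1648770 = 1644402$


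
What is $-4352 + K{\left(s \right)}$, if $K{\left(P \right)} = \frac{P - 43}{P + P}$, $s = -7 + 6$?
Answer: $-4330$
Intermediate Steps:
$s = -1$
$K{\left(P \right)} = \frac{-43 + P}{2 P}$
$-4352 + K{\left(s \right)} = -4352 + \frac{-43 - 1}{2 \left(-1\right)} = -4352 + \frac{1}{2} \left(-1\right) \left(-44\right) = -4352 + 22 = -4330$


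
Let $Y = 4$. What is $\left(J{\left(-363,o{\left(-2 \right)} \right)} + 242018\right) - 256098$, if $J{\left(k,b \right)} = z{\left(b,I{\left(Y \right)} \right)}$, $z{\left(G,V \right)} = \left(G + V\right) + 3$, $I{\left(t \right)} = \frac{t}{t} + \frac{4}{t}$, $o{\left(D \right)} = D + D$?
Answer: $-14079$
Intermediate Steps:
$o{\left(D \right)} = 2 D$
$I{\left(t \right)} = 1 + \frac{4}{t}$
$z{\left(G,V \right)} = 3 + G + V$
$J{\left(k,b \right)} = 5 + b$ ($J{\left(k,b \right)} = 3 + b + \frac{4 + 4}{4} = 3 + b + \frac{1}{4} \cdot 8 = 3 + b + 2 = 5 + b$)
$\left(J{\left(-363,o{\left(-2 \right)} \right)} + 242018\right) - 256098 = \left(\left(5 + 2 \left(-2\right)\right) + 242018\right) - 256098 = \left(\left(5 - 4\right) + 242018\right) - 256098 = \left(1 + 242018\right) - 256098 = 242019 - 256098 = -14079$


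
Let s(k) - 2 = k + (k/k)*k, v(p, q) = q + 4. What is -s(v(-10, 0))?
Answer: -10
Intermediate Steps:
v(p, q) = 4 + q
s(k) = 2 + 2*k (s(k) = 2 + (k + (k/k)*k) = 2 + (k + 1*k) = 2 + (k + k) = 2 + 2*k)
-s(v(-10, 0)) = -(2 + 2*(4 + 0)) = -(2 + 2*4) = -(2 + 8) = -1*10 = -10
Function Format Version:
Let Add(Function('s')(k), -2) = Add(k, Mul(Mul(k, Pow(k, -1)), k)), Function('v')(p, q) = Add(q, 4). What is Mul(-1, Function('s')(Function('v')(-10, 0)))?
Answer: -10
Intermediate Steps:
Function('v')(p, q) = Add(4, q)
Function('s')(k) = Add(2, Mul(2, k)) (Function('s')(k) = Add(2, Add(k, Mul(Mul(k, Pow(k, -1)), k))) = Add(2, Add(k, Mul(1, k))) = Add(2, Add(k, k)) = Add(2, Mul(2, k)))
Mul(-1, Function('s')(Function('v')(-10, 0))) = Mul(-1, Add(2, Mul(2, Add(4, 0)))) = Mul(-1, Add(2, Mul(2, 4))) = Mul(-1, Add(2, 8)) = Mul(-1, 10) = -10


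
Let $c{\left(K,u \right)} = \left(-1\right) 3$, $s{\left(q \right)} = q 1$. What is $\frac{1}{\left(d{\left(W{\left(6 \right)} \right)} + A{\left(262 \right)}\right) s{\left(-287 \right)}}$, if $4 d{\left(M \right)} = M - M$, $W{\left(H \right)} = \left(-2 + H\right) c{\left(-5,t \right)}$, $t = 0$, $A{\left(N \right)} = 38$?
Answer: $- \frac{1}{10906} \approx -9.1693 \cdot 10^{-5}$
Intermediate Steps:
$s{\left(q \right)} = q$
$c{\left(K,u \right)} = -3$
$W{\left(H \right)} = 6 - 3 H$ ($W{\left(H \right)} = \left(-2 + H\right) \left(-3\right) = 6 - 3 H$)
$d{\left(M \right)} = 0$ ($d{\left(M \right)} = \frac{M - M}{4} = \frac{1}{4} \cdot 0 = 0$)
$\frac{1}{\left(d{\left(W{\left(6 \right)} \right)} + A{\left(262 \right)}\right) s{\left(-287 \right)}} = \frac{1}{\left(0 + 38\right) \left(-287\right)} = \frac{1}{38} \left(- \frac{1}{287}\right) = - \frac{1}{10906}$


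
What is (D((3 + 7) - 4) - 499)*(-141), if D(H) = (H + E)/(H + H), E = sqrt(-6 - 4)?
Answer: 140577/2 - 47*I*sqrt(10)/4 ≈ 70289.0 - 37.157*I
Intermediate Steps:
E = I*sqrt(10) (E = sqrt(-10) = I*sqrt(10) ≈ 3.1623*I)
D(H) = (H + I*sqrt(10))/(2*H) (D(H) = (H + I*sqrt(10))/(H + H) = (H + I*sqrt(10))/((2*H)) = (H + I*sqrt(10))*(1/(2*H)) = (H + I*sqrt(10))/(2*H))
(D((3 + 7) - 4) - 499)*(-141) = ((((3 + 7) - 4) + I*sqrt(10))/(2*((3 + 7) - 4)) - 499)*(-141) = (((10 - 4) + I*sqrt(10))/(2*(10 - 4)) - 499)*(-141) = ((1/2)*(6 + I*sqrt(10))/6 - 499)*(-141) = ((1/2)*(1/6)*(6 + I*sqrt(10)) - 499)*(-141) = ((1/2 + I*sqrt(10)/12) - 499)*(-141) = (-997/2 + I*sqrt(10)/12)*(-141) = 140577/2 - 47*I*sqrt(10)/4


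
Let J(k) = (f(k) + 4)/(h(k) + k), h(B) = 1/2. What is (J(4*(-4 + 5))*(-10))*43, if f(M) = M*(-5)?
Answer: 13760/9 ≈ 1528.9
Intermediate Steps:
f(M) = -5*M
h(B) = ½
J(k) = (4 - 5*k)/(½ + k) (J(k) = (-5*k + 4)/(½ + k) = (4 - 5*k)/(½ + k))
(J(4*(-4 + 5))*(-10))*43 = ((2*(4 - 20*(-4 + 5))/(1 + 2*(4*(-4 + 5))))*(-10))*43 = ((2*(4 - 20)/(1 + 2*(4*1)))*(-10))*43 = ((2*(4 - 5*4)/(1 + 2*4))*(-10))*43 = ((2*(4 - 20)/(1 + 8))*(-10))*43 = ((2*(-16)/9)*(-10))*43 = ((2*(⅑)*(-16))*(-10))*43 = -32/9*(-10)*43 = (320/9)*43 = 13760/9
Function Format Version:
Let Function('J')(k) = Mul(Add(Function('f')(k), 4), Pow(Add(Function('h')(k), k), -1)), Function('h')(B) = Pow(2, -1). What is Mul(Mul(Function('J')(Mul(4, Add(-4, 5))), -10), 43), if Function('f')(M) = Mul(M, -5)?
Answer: Rational(13760, 9) ≈ 1528.9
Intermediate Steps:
Function('f')(M) = Mul(-5, M)
Function('h')(B) = Rational(1, 2)
Function('J')(k) = Mul(Pow(Add(Rational(1, 2), k), -1), Add(4, Mul(-5, k))) (Function('J')(k) = Mul(Add(Mul(-5, k), 4), Pow(Add(Rational(1, 2), k), -1)) = Mul(Add(4, Mul(-5, k)), Pow(Add(Rational(1, 2), k), -1)) = Mul(Pow(Add(Rational(1, 2), k), -1), Add(4, Mul(-5, k))))
Mul(Mul(Function('J')(Mul(4, Add(-4, 5))), -10), 43) = Mul(Mul(Mul(2, Pow(Add(1, Mul(2, Mul(4, Add(-4, 5)))), -1), Add(4, Mul(-5, Mul(4, Add(-4, 5))))), -10), 43) = Mul(Mul(Mul(2, Pow(Add(1, Mul(2, Mul(4, 1))), -1), Add(4, Mul(-5, Mul(4, 1)))), -10), 43) = Mul(Mul(Mul(2, Pow(Add(1, Mul(2, 4)), -1), Add(4, Mul(-5, 4))), -10), 43) = Mul(Mul(Mul(2, Pow(Add(1, 8), -1), Add(4, -20)), -10), 43) = Mul(Mul(Mul(2, Pow(9, -1), -16), -10), 43) = Mul(Mul(Mul(2, Rational(1, 9), -16), -10), 43) = Mul(Mul(Rational(-32, 9), -10), 43) = Mul(Rational(320, 9), 43) = Rational(13760, 9)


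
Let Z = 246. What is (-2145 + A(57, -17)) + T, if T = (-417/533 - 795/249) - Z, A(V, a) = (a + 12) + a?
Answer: -106924563/44239 ≈ -2417.0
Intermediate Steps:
A(V, a) = 12 + 2*a (A(V, a) = (12 + a) + a = 12 + 2*a)
T = -11058650/44239 (T = (-417/533 - 795/249) - 1*246 = (-417*1/533 - 795*1/249) - 246 = (-417/533 - 265/83) - 246 = -175856/44239 - 246 = -11058650/44239 ≈ -249.98)
(-2145 + A(57, -17)) + T = (-2145 + (12 + 2*(-17))) - 11058650/44239 = (-2145 + (12 - 34)) - 11058650/44239 = (-2145 - 22) - 11058650/44239 = -2167 - 11058650/44239 = -106924563/44239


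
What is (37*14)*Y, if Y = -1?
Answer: -518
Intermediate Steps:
(37*14)*Y = (37*14)*(-1) = 518*(-1) = -518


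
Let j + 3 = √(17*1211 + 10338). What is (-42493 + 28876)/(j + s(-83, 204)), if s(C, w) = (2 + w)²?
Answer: -192603387/600176188 + 22695*√1237/600176188 ≈ -0.31958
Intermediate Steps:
j = -3 + 5*√1237 (j = -3 + √(17*1211 + 10338) = -3 + √(20587 + 10338) = -3 + √30925 = -3 + 5*√1237 ≈ 172.85)
(-42493 + 28876)/(j + s(-83, 204)) = (-42493 + 28876)/((-3 + 5*√1237) + (2 + 204)²) = -13617/((-3 + 5*√1237) + 206²) = -13617/((-3 + 5*√1237) + 42436) = -13617/(42433 + 5*√1237)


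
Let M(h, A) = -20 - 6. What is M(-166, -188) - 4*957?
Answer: -3854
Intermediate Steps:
M(h, A) = -26
M(-166, -188) - 4*957 = -26 - 4*957 = -26 - 3828 = -3854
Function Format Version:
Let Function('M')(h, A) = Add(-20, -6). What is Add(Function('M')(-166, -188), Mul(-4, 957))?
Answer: -3854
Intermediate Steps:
Function('M')(h, A) = -26
Add(Function('M')(-166, -188), Mul(-4, 957)) = Add(-26, Mul(-4, 957)) = Add(-26, -3828) = -3854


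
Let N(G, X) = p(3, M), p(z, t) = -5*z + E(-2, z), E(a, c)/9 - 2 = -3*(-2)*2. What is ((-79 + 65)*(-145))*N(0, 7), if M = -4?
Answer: 225330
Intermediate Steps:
E(a, c) = 126 (E(a, c) = 18 + 9*(-3*(-2)*2) = 18 + 9*(6*2) = 18 + 9*12 = 18 + 108 = 126)
p(z, t) = 126 - 5*z (p(z, t) = -5*z + 126 = 126 - 5*z)
N(G, X) = 111 (N(G, X) = 126 - 5*3 = 126 - 15 = 111)
((-79 + 65)*(-145))*N(0, 7) = ((-79 + 65)*(-145))*111 = -14*(-145)*111 = 2030*111 = 225330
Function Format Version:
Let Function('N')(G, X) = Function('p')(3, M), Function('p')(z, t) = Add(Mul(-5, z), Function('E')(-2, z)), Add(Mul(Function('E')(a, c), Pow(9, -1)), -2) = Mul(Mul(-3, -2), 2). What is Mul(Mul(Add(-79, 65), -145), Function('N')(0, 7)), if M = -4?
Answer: 225330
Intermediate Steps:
Function('E')(a, c) = 126 (Function('E')(a, c) = Add(18, Mul(9, Mul(Mul(-3, -2), 2))) = Add(18, Mul(9, Mul(6, 2))) = Add(18, Mul(9, 12)) = Add(18, 108) = 126)
Function('p')(z, t) = Add(126, Mul(-5, z)) (Function('p')(z, t) = Add(Mul(-5, z), 126) = Add(126, Mul(-5, z)))
Function('N')(G, X) = 111 (Function('N')(G, X) = Add(126, Mul(-5, 3)) = Add(126, -15) = 111)
Mul(Mul(Add(-79, 65), -145), Function('N')(0, 7)) = Mul(Mul(Add(-79, 65), -145), 111) = Mul(Mul(-14, -145), 111) = Mul(2030, 111) = 225330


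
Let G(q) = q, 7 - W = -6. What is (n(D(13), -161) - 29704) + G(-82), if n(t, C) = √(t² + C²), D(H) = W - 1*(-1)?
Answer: -29786 + 7*√533 ≈ -29624.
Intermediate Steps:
W = 13 (W = 7 - 1*(-6) = 7 + 6 = 13)
D(H) = 14 (D(H) = 13 - 1*(-1) = 13 + 1 = 14)
n(t, C) = √(C² + t²)
(n(D(13), -161) - 29704) + G(-82) = (√((-161)² + 14²) - 29704) - 82 = (√(25921 + 196) - 29704) - 82 = (√26117 - 29704) - 82 = (7*√533 - 29704) - 82 = (-29704 + 7*√533) - 82 = -29786 + 7*√533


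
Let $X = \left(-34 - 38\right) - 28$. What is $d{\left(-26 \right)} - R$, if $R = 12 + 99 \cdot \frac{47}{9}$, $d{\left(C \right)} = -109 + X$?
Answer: $-738$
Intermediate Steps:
$X = -100$ ($X = -72 - 28 = -100$)
$d{\left(C \right)} = -209$ ($d{\left(C \right)} = -109 - 100 = -209$)
$R = 529$ ($R = 12 + 99 \cdot 47 \cdot \frac{1}{9} = 12 + 99 \cdot \frac{47}{9} = 12 + 517 = 529$)
$d{\left(-26 \right)} - R = -209 - 529 = -738$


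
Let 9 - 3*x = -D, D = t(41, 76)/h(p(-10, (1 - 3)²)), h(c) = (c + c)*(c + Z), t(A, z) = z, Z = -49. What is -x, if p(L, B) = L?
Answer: -2674/885 ≈ -3.0215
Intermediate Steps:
h(c) = 2*c*(-49 + c) (h(c) = (c + c)*(c - 49) = (2*c)*(-49 + c) = 2*c*(-49 + c))
D = 19/295 (D = 76/((2*(-10)*(-49 - 10))) = 76/((2*(-10)*(-59))) = 76/1180 = 76*(1/1180) = 19/295 ≈ 0.064407)
x = 2674/885 (x = 3 - (-1)*19/(3*295) = 3 - ⅓*(-19/295) = 3 + 19/885 = 2674/885 ≈ 3.0215)
-x = -1*2674/885 = -2674/885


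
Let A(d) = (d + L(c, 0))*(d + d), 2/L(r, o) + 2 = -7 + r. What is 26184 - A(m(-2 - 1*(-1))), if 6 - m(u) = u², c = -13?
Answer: 287484/11 ≈ 26135.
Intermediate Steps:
L(r, o) = 2/(-9 + r) (L(r, o) = 2/(-2 + (-7 + r)) = 2/(-9 + r))
m(u) = 6 - u²
A(d) = 2*d*(-1/11 + d) (A(d) = (d + 2/(-9 - 13))*(d + d) = (d + 2/(-22))*(2*d) = (d + 2*(-1/22))*(2*d) = (d - 1/11)*(2*d) = (-1/11 + d)*(2*d) = 2*d*(-1/11 + d))
26184 - A(m(-2 - 1*(-1))) = 26184 - 2*(6 - (-2 - 1*(-1))²)*(-1 + 11*(6 - (-2 - 1*(-1))²))/11 = 26184 - 2*(6 - (-2 + 1)²)*(-1 + 11*(6 - (-2 + 1)²))/11 = 26184 - 2*(6 - 1*(-1)²)*(-1 + 11*(6 - 1*(-1)²))/11 = 26184 - 2*(6 - 1*1)*(-1 + 11*(6 - 1*1))/11 = 26184 - 2*(6 - 1)*(-1 + 11*(6 - 1))/11 = 26184 - 2*5*(-1 + 11*5)/11 = 26184 - 2*5*(-1 + 55)/11 = 26184 - 2*5*54/11 = 26184 - 1*540/11 = 26184 - 540/11 = 287484/11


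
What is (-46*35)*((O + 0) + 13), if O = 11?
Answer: -38640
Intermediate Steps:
(-46*35)*((O + 0) + 13) = (-46*35)*((11 + 0) + 13) = -1610*(11 + 13) = -1610*24 = -38640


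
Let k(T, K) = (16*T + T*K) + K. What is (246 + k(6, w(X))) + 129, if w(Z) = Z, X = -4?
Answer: 443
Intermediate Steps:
k(T, K) = K + 16*T + K*T (k(T, K) = (16*T + K*T) + K = K + 16*T + K*T)
(246 + k(6, w(X))) + 129 = (246 + (-4 + 16*6 - 4*6)) + 129 = (246 + (-4 + 96 - 24)) + 129 = (246 + 68) + 129 = 314 + 129 = 443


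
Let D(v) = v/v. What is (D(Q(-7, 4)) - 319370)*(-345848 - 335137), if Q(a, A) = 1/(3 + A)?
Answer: 217485498465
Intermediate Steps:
D(v) = 1
(D(Q(-7, 4)) - 319370)*(-345848 - 335137) = (1 - 319370)*(-345848 - 335137) = -319369*(-680985) = 217485498465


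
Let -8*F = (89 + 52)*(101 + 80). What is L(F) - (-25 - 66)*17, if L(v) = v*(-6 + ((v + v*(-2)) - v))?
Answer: -650659433/32 ≈ -2.0333e+7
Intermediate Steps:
F = -25521/8 (F = -(89 + 52)*(101 + 80)/8 = -141*181/8 = -⅛*25521 = -25521/8 ≈ -3190.1)
L(v) = v*(-6 - 2*v) (L(v) = v*(-6 + ((v - 2*v) - v)) = v*(-6 + (-v - v)) = v*(-6 - 2*v))
L(F) - (-25 - 66)*17 = -2*(-25521/8)*(3 - 25521/8) - (-25 - 66)*17 = -2*(-25521/8)*(-25497/8) - (-91)*17 = -650708937/32 - 1*(-1547) = -650708937/32 + 1547 = -650659433/32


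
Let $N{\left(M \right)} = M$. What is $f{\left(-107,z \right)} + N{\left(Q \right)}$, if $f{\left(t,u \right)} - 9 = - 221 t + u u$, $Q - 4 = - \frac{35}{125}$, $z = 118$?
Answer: $\frac{939593}{25} \approx 37584.0$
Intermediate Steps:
$Q = \frac{93}{25}$ ($Q = 4 - \frac{35}{125} = 4 - \frac{7}{25} = \frac{93}{25} \approx 3.72$)
$f{\left(t,u \right)} = 9 + u^{2} - 221 t$ ($f{\left(t,u \right)} = 9 - \left(221 t - u u\right) = 9 - \left(- u^{2} + 221 t\right) = 9 + u^{2} - 221 t$)
$f{\left(-107,z \right)} + N{\left(Q \right)} = \left(9 + 118^{2} - -23647\right) + \frac{93}{25} = \left(9 + 13924 + 23647\right) + \frac{93}{25} = 37580 + \frac{93}{25} = \frac{939593}{25}$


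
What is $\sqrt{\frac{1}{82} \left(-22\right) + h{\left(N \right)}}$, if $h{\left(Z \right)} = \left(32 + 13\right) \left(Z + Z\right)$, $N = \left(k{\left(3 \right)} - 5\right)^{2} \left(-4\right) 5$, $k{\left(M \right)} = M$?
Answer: $\frac{i \sqrt{12103651}}{41} \approx 84.854 i$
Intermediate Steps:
$N = -80$ ($N = \left(3 - 5\right)^{2} \left(-4\right) 5 = \left(-2\right)^{2} \left(-4\right) 5 = 4 \left(-4\right) 5 = \left(-16\right) 5 = -80$)
$h{\left(Z \right)} = 90 Z$ ($h{\left(Z \right)} = 45 \cdot 2 Z = 90 Z$)
$\sqrt{\frac{1}{82} \left(-22\right) + h{\left(N \right)}} = \sqrt{\frac{1}{82} \left(-22\right) + 90 \left(-80\right)} = \sqrt{\frac{1}{82} \left(-22\right) - 7200} = \sqrt{- \frac{11}{41} - 7200} = \sqrt{- \frac{295211}{41}} = \frac{i \sqrt{12103651}}{41}$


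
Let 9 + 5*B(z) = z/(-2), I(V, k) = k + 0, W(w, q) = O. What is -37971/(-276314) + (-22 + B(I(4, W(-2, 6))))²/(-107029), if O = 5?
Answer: 195041875257/1478680555300 ≈ 0.13190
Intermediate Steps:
W(w, q) = 5
I(V, k) = k
B(z) = -9/5 - z/10 (B(z) = -9/5 + (z/(-2))/5 = -9/5 + (z*(-½))/5 = -9/5 + (-z/2)/5 = -9/5 - z/10)
-37971/(-276314) + (-22 + B(I(4, W(-2, 6))))²/(-107029) = -37971/(-276314) + (-22 + (-9/5 - ⅒*5))²/(-107029) = -37971*(-1/276314) + (-22 + (-9/5 - ½))²*(-1/107029) = 37971/276314 + (-22 - 23/10)²*(-1/107029) = 37971/276314 + (-243/10)²*(-1/107029) = 37971/276314 + (59049/100)*(-1/107029) = 37971/276314 - 59049/10702900 = 195041875257/1478680555300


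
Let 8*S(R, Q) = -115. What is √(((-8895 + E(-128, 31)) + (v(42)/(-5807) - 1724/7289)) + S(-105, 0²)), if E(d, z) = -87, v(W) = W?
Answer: 3*I*√28654731451769105814/169308892 ≈ 94.85*I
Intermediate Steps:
S(R, Q) = -115/8 (S(R, Q) = (⅛)*(-115) = -115/8)
√(((-8895 + E(-128, 31)) + (v(42)/(-5807) - 1724/7289)) + S(-105, 0²)) = √(((-8895 - 87) + (42/(-5807) - 1724/7289)) - 115/8) = √((-8982 + (42*(-1/5807) - 1724*1/7289)) - 115/8) = √((-8982 + (-42/5807 - 1724/7289)) - 115/8) = √((-8982 - 10317406/42327223) - 115/8) = √(-380193434392/42327223 - 115/8) = √(-3046415105781/338617784) = 3*I*√28654731451769105814/169308892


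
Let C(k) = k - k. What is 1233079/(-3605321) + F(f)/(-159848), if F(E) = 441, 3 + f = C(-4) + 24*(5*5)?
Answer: -198695158553/576303351208 ≈ -0.34478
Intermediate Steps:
C(k) = 0
f = 597 (f = -3 + (0 + 24*(5*5)) = -3 + (0 + 24*25) = -3 + (0 + 600) = -3 + 600 = 597)
1233079/(-3605321) + F(f)/(-159848) = 1233079/(-3605321) + 441/(-159848) = 1233079*(-1/3605321) + 441*(-1/159848) = -1233079/3605321 - 441/159848 = -198695158553/576303351208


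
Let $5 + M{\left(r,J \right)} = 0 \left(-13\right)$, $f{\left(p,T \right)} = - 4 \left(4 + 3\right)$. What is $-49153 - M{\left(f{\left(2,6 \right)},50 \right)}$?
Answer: $-49148$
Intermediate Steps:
$f{\left(p,T \right)} = -28$ ($f{\left(p,T \right)} = \left(-4\right) 7 = -28$)
$M{\left(r,J \right)} = -5$ ($M{\left(r,J \right)} = -5 + 0 \left(-13\right) = -5 + 0 = -5$)
$-49153 - M{\left(f{\left(2,6 \right)},50 \right)} = -49153 - -5 = -49153 + 5 = -49148$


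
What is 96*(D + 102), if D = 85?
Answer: 17952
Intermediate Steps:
96*(D + 102) = 96*(85 + 102) = 96*187 = 17952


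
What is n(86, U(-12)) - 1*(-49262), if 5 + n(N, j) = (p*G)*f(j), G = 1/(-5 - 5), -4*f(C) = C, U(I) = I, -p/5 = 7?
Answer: 98535/2 ≈ 49268.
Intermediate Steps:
p = -35 (p = -5*7 = -35)
f(C) = -C/4
G = -⅒ (G = 1/(-10) = -⅒ ≈ -0.10000)
n(N, j) = -5 - 7*j/8 (n(N, j) = -5 + (-35*(-⅒))*(-j/4) = -5 + 7*(-j/4)/2 = -5 - 7*j/8)
n(86, U(-12)) - 1*(-49262) = (-5 - 7/8*(-12)) - 1*(-49262) = (-5 + 21/2) + 49262 = 11/2 + 49262 = 98535/2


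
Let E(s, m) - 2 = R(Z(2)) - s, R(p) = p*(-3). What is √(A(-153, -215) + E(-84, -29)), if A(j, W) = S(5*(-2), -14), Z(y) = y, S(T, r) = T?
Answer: √70 ≈ 8.3666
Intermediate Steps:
R(p) = -3*p
E(s, m) = -4 - s (E(s, m) = 2 + (-3*2 - s) = 2 + (-6 - s) = -4 - s)
A(j, W) = -10 (A(j, W) = 5*(-2) = -10)
√(A(-153, -215) + E(-84, -29)) = √(-10 + (-4 - 1*(-84))) = √(-10 + (-4 + 84)) = √(-10 + 80) = √70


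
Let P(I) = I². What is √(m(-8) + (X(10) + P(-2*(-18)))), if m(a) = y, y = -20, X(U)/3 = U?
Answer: √1306 ≈ 36.139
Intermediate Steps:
X(U) = 3*U
m(a) = -20
√(m(-8) + (X(10) + P(-2*(-18)))) = √(-20 + (3*10 + (-2*(-18))²)) = √(-20 + (30 + 36²)) = √(-20 + (30 + 1296)) = √(-20 + 1326) = √1306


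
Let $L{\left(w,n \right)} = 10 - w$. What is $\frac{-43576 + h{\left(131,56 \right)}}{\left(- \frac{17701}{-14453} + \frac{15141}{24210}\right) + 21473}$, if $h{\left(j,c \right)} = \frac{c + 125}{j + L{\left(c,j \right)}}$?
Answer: $- \frac{86398578669618}{42580484667247} \approx -2.0291$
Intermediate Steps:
$h{\left(j,c \right)} = \frac{125 + c}{10 + j - c}$ ($h{\left(j,c \right)} = \frac{c + 125}{j - \left(-10 + c\right)} = \frac{125 + c}{10 + j - c}$)
$\frac{-43576 + h{\left(131,56 \right)}}{\left(- \frac{17701}{-14453} + \frac{15141}{24210}\right) + 21473} = \frac{-43576 + \frac{125 + 56}{10 + 131 - 56}}{\left(- \frac{17701}{-14453} + \frac{15141}{24210}\right) + 21473} = \frac{-43576 + \frac{1}{10 + 131 - 56} \cdot 181}{\left(\left(-17701\right) \left(- \frac{1}{14453}\right) + 15141 \cdot \frac{1}{24210}\right) + 21473} = \frac{-43576 + \frac{1}{85} \cdot 181}{\left(\frac{17701}{14453} + \frac{5047}{8070}\right) + 21473} = \frac{-43576 + \frac{1}{85} \cdot 181}{\frac{215791361}{116635710} + 21473} = \frac{-43576 + \frac{181}{85}}{\frac{2504734392191}{116635710}} = \left(- \frac{3703779}{85}\right) \frac{116635710}{2504734392191} = - \frac{86398578669618}{42580484667247}$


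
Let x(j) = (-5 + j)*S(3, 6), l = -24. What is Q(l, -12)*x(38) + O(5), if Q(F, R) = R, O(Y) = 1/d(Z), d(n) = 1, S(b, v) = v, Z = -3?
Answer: -2375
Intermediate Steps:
x(j) = -30 + 6*j (x(j) = (-5 + j)*6 = -30 + 6*j)
O(Y) = 1 (O(Y) = 1/1 = 1)
Q(l, -12)*x(38) + O(5) = -12*(-30 + 6*38) + 1 = -12*(-30 + 228) + 1 = -12*198 + 1 = -2376 + 1 = -2375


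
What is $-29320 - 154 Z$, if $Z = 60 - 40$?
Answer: $-32400$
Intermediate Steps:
$Z = 20$ ($Z = 60 - 40 = 20$)
$-29320 - 154 Z = -29320 - 154 \cdot 20 = -29320 - 3080 = -32400$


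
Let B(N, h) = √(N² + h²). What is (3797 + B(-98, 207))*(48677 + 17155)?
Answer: 249964104 + 65832*√52453 ≈ 2.6504e+8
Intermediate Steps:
(3797 + B(-98, 207))*(48677 + 17155) = (3797 + √((-98)² + 207²))*(48677 + 17155) = (3797 + √(9604 + 42849))*65832 = (3797 + √52453)*65832 = 249964104 + 65832*√52453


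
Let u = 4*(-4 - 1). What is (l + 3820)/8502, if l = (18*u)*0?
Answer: 1910/4251 ≈ 0.44931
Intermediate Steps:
u = -20 (u = 4*(-5) = -20)
l = 0 (l = (18*(-20))*0 = -360*0 = 0)
(l + 3820)/8502 = (0 + 3820)/8502 = 3820*(1/8502) = 1910/4251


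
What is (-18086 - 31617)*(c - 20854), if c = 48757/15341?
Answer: 691244379577/667 ≈ 1.0363e+9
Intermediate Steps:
c = 48757/15341 (c = 48757*(1/15341) = 48757/15341 ≈ 3.1782)
(-18086 - 31617)*(c - 20854) = (-18086 - 31617)*(48757/15341 - 20854) = -49703*(-319872457/15341) = 691244379577/667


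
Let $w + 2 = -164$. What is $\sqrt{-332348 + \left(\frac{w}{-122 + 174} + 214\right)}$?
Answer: $\frac{i \sqrt{224524742}}{26} \approx 576.31 i$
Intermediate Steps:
$w = -166$ ($w = -2 - 164 = -166$)
$\sqrt{-332348 + \left(\frac{w}{-122 + 174} + 214\right)} = \sqrt{-332348 + \left(\frac{1}{-122 + 174} \left(-166\right) + 214\right)} = \sqrt{-332348 + \left(\frac{1}{52} \left(-166\right) + 214\right)} = \sqrt{-332348 + \left(- \frac{83}{26} + 214\right)} = \sqrt{-332348 + \frac{5481}{26}} = \sqrt{- \frac{8635567}{26}} = \frac{i \sqrt{224524742}}{26}$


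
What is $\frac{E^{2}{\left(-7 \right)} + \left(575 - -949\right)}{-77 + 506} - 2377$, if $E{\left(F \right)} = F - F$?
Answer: $- \frac{339403}{143} \approx -2373.4$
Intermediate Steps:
$E{\left(F \right)} = 0$
$\frac{E^{2}{\left(-7 \right)} + \left(575 - -949\right)}{-77 + 506} - 2377 = \frac{0^{2} + \left(575 - -949\right)}{-77 + 506} - 2377 = \frac{0 + \left(575 + 949\right)}{429} - 2377 = \left(0 + 1524\right) \frac{1}{429} - 2377 = 1524 \cdot \frac{1}{429} - 2377 = \frac{508}{143} - 2377 = - \frac{339403}{143}$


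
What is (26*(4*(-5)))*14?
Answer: -7280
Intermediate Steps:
(26*(4*(-5)))*14 = (26*(-20))*14 = -520*14 = -7280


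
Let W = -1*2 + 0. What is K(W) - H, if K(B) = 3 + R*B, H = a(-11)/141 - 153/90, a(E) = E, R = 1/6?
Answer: 2089/470 ≈ 4.4447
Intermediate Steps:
W = -2 (W = -2 + 0 = -2)
R = ⅙ (R = 1*(⅙) = ⅙ ≈ 0.16667)
H = -2507/1410 (H = -11/141 - 153/90 = -11*1/141 - 153*1/90 = -11/141 - 17/10 = -2507/1410 ≈ -1.7780)
K(B) = 3 + B/6
K(W) - H = (3 + (⅙)*(-2)) - 1*(-2507/1410) = (3 - ⅓) + 2507/1410 = 8/3 + 2507/1410 = 2089/470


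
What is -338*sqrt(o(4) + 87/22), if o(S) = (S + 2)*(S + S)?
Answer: -507*sqrt(2794)/11 ≈ -2436.3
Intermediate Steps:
o(S) = 2*S*(2 + S) (o(S) = (2 + S)*(2*S) = 2*S*(2 + S))
-338*sqrt(o(4) + 87/22) = -338*sqrt(2*4*(2 + 4) + 87/22) = -338*sqrt(2*4*6 + 87*(1/22)) = -338*sqrt(48 + 87/22) = -507*sqrt(2794)/11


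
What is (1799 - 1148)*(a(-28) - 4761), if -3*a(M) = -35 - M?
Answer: -3097892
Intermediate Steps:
a(M) = 35/3 + M/3 (a(M) = -(-35 - M)/3 = 35/3 + M/3)
(1799 - 1148)*(a(-28) - 4761) = (1799 - 1148)*((35/3 + (1/3)*(-28)) - 4761) = 651*((35/3 - 28/3) - 4761) = 651*(7/3 - 4761) = 651*(-14276/3) = -3097892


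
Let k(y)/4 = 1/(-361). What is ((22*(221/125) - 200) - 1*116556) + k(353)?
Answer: -5266859818/45125 ≈ -1.1672e+5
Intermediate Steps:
k(y) = -4/361 (k(y) = 4/(-361) = 4*(-1/361) = -4/361)
((22*(221/125) - 200) - 1*116556) + k(353) = ((22*(221/125) - 200) - 1*116556) - 4/361 = ((22*(221*(1/125)) - 200) - 116556) - 4/361 = ((22*(221/125) - 200) - 116556) - 4/361 = ((4862/125 - 200) - 116556) - 4/361 = (-20138/125 - 116556) - 4/361 = -14589638/125 - 4/361 = -5266859818/45125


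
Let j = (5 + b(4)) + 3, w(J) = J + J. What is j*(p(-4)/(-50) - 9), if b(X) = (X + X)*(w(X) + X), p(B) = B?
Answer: -23192/25 ≈ -927.68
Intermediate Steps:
w(J) = 2*J
b(X) = 6*X**2 (b(X) = (X + X)*(2*X + X) = (2*X)*(3*X) = 6*X**2)
j = 104 (j = (5 + 6*4**2) + 3 = (5 + 6*16) + 3 = (5 + 96) + 3 = 101 + 3 = 104)
j*(p(-4)/(-50) - 9) = 104*(-4/(-50) - 9) = 104*(-4*(-1/50) - 9) = 104*(2/25 - 9) = 104*(-223/25) = -23192/25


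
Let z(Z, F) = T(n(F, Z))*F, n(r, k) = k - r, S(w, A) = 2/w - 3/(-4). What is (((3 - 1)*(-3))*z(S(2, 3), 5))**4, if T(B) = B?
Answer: 1445900625/16 ≈ 9.0369e+7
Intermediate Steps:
S(w, A) = 3/4 + 2/w (S(w, A) = 2/w - 3*(-1/4) = 2/w + 3/4 = 3/4 + 2/w)
z(Z, F) = F*(Z - F) (z(Z, F) = (Z - F)*F = F*(Z - F))
(((3 - 1)*(-3))*z(S(2, 3), 5))**4 = (((3 - 1)*(-3))*(5*((3/4 + 2/2) - 1*5)))**4 = ((2*(-3))*(5*((3/4 + 2*(1/2)) - 5)))**4 = (-30*((3/4 + 1) - 5))**4 = (-30*(7/4 - 5))**4 = (-30*(-13)/4)**4 = (-6*(-65/4))**4 = (195/2)**4 = 1445900625/16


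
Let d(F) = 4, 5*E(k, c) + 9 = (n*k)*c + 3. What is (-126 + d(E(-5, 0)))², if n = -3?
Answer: 14884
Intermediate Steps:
E(k, c) = -6/5 - 3*c*k/5 (E(k, c) = -9/5 + ((-3*k)*c + 3)/5 = -9/5 + (-3*c*k + 3)/5 = -9/5 + (3 - 3*c*k)/5 = -9/5 + (⅗ - 3*c*k/5) = -6/5 - 3*c*k/5)
(-126 + d(E(-5, 0)))² = (-126 + 4)² = (-122)² = 14884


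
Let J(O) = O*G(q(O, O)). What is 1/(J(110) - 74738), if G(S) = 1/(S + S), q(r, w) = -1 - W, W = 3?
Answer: -4/299007 ≈ -1.3378e-5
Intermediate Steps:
q(r, w) = -4 (q(r, w) = -1 - 1*3 = -1 - 3 = -4)
G(S) = 1/(2*S)
J(O) = -O/8 (J(O) = O*((½)/(-4)) = O*((½)*(-¼)) = O*(-⅛) = -O/8)
1/(J(110) - 74738) = 1/(-⅛*110 - 74738) = 1/(-55/4 - 74738) = 1/(-299007/4) = -4/299007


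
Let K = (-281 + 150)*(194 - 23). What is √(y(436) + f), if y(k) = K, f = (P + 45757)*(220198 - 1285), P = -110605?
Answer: 15*I*√63093745 ≈ 1.1915e+5*I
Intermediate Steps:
K = -22401 (K = -131*171 = -22401)
f = -14196070224 (f = (-110605 + 45757)*(220198 - 1285) = -64848*218913 = -14196070224)
y(k) = -22401
√(y(436) + f) = √(-22401 - 14196070224) = √(-14196092625) = 15*I*√63093745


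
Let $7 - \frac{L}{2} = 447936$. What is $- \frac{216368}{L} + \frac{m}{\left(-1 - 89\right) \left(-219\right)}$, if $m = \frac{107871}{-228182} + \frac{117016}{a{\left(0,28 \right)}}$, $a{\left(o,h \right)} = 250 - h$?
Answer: $\frac{11996438744329651}{44722921075399836} \approx 0.26824$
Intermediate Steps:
$L = -895858$ ($L = 14 - 895872 = -895858$)
$m = \frac{13338498775}{25328202}$ ($m = \frac{107871}{-228182} + \frac{117016}{250 - 28} = 107871 \left(- \frac{1}{228182}\right) + \frac{117016}{250 - 28} = - \frac{107871}{228182} + \frac{117016}{222} = - \frac{107871}{228182} + 117016 \cdot \frac{1}{222} = - \frac{107871}{228182} + \frac{58508}{111} = \frac{13338498775}{25328202} \approx 526.63$)
$- \frac{216368}{L} + \frac{m}{\left(-1 - 89\right) \left(-219\right)} = - \frac{216368}{-895858} + \frac{13338498775}{25328202 \left(-1 - 89\right) \left(-219\right)} = \left(-216368\right) \left(- \frac{1}{895858}\right) + \frac{13338498775}{25328202 \left(\left(-90\right) \left(-219\right)\right)} = \frac{108184}{447929} + \frac{13338498775}{25328202 \cdot 19710} = \frac{108184}{447929} + \frac{13338498775}{25328202} \cdot \frac{1}{19710} = \frac{108184}{447929} + \frac{2667699755}{99843772284} = \frac{11996438744329651}{44722921075399836}$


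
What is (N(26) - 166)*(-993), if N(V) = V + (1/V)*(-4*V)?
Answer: 142992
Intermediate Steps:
N(V) = -4 + V (N(V) = V + (-4*V)/V = V - 4 = -4 + V)
(N(26) - 166)*(-993) = ((-4 + 26) - 166)*(-993) = (22 - 166)*(-993) = -144*(-993) = 142992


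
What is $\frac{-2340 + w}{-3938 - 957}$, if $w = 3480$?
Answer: $- \frac{228}{979} \approx -0.23289$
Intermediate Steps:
$\frac{-2340 + w}{-3938 - 957} = \frac{-2340 + 3480}{-3938 - 957} = \frac{1140}{-4895} = 1140 \left(- \frac{1}{4895}\right) = - \frac{228}{979}$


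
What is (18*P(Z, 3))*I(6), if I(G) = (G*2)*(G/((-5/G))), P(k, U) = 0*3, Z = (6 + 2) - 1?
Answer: 0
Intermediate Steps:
Z = 7 (Z = 8 - 1 = 7)
P(k, U) = 0
I(G) = -2*G**3/5 (I(G) = (2*G)*(G*(-G/5)) = (2*G)*(-G**2/5) = -2*G**3/5)
(18*P(Z, 3))*I(6) = (18*0)*(-2/5*6**3) = 0*(-2/5*216) = 0*(-432/5) = 0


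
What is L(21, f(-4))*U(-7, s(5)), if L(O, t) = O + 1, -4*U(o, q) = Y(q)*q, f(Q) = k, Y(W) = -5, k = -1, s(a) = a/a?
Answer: 55/2 ≈ 27.500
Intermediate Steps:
s(a) = 1
f(Q) = -1
U(o, q) = 5*q/4 (U(o, q) = -(-5)*q/4 = 5*q/4)
L(O, t) = 1 + O
L(21, f(-4))*U(-7, s(5)) = (1 + 21)*((5/4)*1) = 22*(5/4) = 55/2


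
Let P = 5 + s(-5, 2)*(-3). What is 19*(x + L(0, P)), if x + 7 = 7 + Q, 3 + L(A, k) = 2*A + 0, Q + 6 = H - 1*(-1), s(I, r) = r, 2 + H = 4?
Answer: -114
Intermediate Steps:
H = 2 (H = -2 + 4 = 2)
Q = -3 (Q = -6 + (2 - 1*(-1)) = -6 + (2 + 1) = -6 + 3 = -3)
P = -1 (P = 5 + 2*(-3) = 5 - 6 = -1)
L(A, k) = -3 + 2*A (L(A, k) = -3 + (2*A + 0) = -3 + 2*A)
x = -3 (x = -7 + (7 - 3) = -7 + 4 = -3)
19*(x + L(0, P)) = 19*(-3 + (-3 + 2*0)) = 19*(-3 + (-3 + 0)) = 19*(-3 - 3) = 19*(-6) = -114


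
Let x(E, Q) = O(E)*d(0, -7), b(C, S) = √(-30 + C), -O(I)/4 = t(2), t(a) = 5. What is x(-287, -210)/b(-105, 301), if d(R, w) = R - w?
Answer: 28*I*√15/9 ≈ 12.049*I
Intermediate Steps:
O(I) = -20 (O(I) = -4*5 = -20)
x(E, Q) = -140 (x(E, Q) = -20*(0 - 1*(-7)) = -20*(0 + 7) = -20*7 = -140)
x(-287, -210)/b(-105, 301) = -140/√(-30 - 105) = -140*(-I*√15/45) = -(-28)*I*√15/9 = 28*I*√15/9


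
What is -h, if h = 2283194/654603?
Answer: -2283194/654603 ≈ -3.4879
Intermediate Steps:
h = 2283194/654603 (h = 2283194*(1/654603) = 2283194/654603 ≈ 3.4879)
-h = -1*2283194/654603 = -2283194/654603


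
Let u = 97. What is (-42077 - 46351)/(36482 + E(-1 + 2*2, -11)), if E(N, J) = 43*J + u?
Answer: -44214/18053 ≈ -2.4491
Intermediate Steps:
E(N, J) = 97 + 43*J (E(N, J) = 43*J + 97 = 97 + 43*J)
(-42077 - 46351)/(36482 + E(-1 + 2*2, -11)) = (-42077 - 46351)/(36482 + (97 + 43*(-11))) = -88428/(36482 + (97 - 473)) = -88428/(36482 - 376) = -88428/36106 = -88428*1/36106 = -44214/18053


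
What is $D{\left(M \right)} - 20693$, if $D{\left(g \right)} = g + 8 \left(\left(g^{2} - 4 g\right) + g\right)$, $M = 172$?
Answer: $212023$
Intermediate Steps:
$D{\left(g \right)} = - 23 g + 8 g^{2}$ ($D{\left(g \right)} = g + 8 \left(g^{2} - 3 g\right) = g + \left(- 24 g + 8 g^{2}\right) = - 23 g + 8 g^{2}$)
$D{\left(M \right)} - 20693 = 172 \left(-23 + 8 \cdot 172\right) - 20693 = 172 \left(-23 + 1376\right) - 20693 = 172 \cdot 1353 - 20693 = 232716 - 20693 = 212023$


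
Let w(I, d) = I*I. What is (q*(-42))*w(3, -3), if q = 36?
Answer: -13608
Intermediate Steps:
w(I, d) = I²
(q*(-42))*w(3, -3) = (36*(-42))*3² = -1512*9 = -13608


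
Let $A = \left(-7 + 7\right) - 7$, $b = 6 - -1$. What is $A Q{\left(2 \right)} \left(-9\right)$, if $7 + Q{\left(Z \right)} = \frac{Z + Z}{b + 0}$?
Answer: $-405$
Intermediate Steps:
$b = 7$ ($b = 6 + 1 = 7$)
$A = -7$ ($A = 0 - 7 = -7$)
$Q{\left(Z \right)} = -7 + \frac{2 Z}{7}$ ($Q{\left(Z \right)} = -7 + \frac{Z + Z}{7 + 0} = -7 + \frac{2 Z}{7}$)
$A Q{\left(2 \right)} \left(-9\right) = - 7 \left(-7 + \frac{2}{7} \cdot 2\right) \left(-9\right) = - 7 \left(-7 + \frac{4}{7}\right) \left(-9\right) = \left(-7\right) \left(- \frac{45}{7}\right) \left(-9\right) = 45 \left(-9\right) = -405$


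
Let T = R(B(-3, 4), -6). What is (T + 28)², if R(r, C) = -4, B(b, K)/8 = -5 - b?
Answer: 576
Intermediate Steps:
B(b, K) = -40 - 8*b (B(b, K) = 8*(-5 - b) = -40 - 8*b)
T = -4
(T + 28)² = (-4 + 28)² = 24² = 576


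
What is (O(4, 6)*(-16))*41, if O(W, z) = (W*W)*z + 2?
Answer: -64288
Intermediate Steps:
O(W, z) = 2 + z*W² (O(W, z) = W²*z + 2 = z*W² + 2 = 2 + z*W²)
(O(4, 6)*(-16))*41 = ((2 + 6*4²)*(-16))*41 = ((2 + 6*16)*(-16))*41 = ((2 + 96)*(-16))*41 = (98*(-16))*41 = -1568*41 = -64288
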